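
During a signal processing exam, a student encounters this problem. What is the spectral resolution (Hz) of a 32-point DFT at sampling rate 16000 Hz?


DFT frequency resolution:
df = fs / N
   = 16000 / 32
   = 500.0 Hz

500.0 Hz


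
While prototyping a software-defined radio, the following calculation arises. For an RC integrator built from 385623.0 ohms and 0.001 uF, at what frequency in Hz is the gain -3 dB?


Cutoff frequency of a first-order RC filter:
fc = 1 / (2 * pi * R * C)
C = 0.001 uF = 1e-09 F
fc = 1 / (2 * pi * 385623.0 * 1e-09)
   = 1 / 0.0024229407677105
   = 412.721604 Hz

412.721604 Hz


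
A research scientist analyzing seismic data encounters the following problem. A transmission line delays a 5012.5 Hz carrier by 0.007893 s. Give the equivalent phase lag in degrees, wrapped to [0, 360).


Phase shift from frequency and time delay:
phi = 360 * f * t_delay
    = 360 * 5012.5 * 0.007893
    = 14242.92 degrees
    mod 360 = 202.92 degrees

202.92 degrees


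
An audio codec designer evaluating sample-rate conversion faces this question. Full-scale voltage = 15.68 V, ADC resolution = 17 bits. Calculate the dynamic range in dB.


Dynamic range from full-scale to LSB:
V_min = V_max / 2^bits = 15.68 / 2^17
DR = 20 * log10(V_max / V_min)
   = 20 * log10(2^17)
   = 20 * 17 * log10(2)
   = 102.35 dB

102.35 dB


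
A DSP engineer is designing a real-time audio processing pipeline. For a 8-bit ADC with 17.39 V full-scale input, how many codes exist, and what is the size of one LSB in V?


Step 1 — number of quantization levels:
L = 2^N = 2^8 = 256

Step 2 — LSB step size:
delta = Vfs / L
      = 17.39 / 256
      = 0.06792969 V

Levels = 256; step size = 0.06792969 V


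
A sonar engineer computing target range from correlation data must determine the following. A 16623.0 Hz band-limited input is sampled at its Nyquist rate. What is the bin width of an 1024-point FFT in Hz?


Step 1 — Nyquist sampling rate:
fs = 2 * fmax = 2 * 16623.0 = 33246.0 Hz

Step 2 — DFT bin spacing:
df = fs / N = 33246.0 / 1024 = 32.4668 Hz

32.4668 Hz


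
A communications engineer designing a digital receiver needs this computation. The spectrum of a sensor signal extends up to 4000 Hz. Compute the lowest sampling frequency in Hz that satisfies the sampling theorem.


The Nyquist rate is twice the maximum frequency component.
fs_min = 2 * fmax
      = 2 * 4000
      = 8000 Hz

8000


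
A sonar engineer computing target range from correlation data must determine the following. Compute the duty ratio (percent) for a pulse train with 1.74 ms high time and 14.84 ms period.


Duty cycle as a percentage:
DC = (t_on / T) * 100
   = (1.74 / 14.84) * 100
   = 0.117251 * 100
   = 11.73 %

11.73 %


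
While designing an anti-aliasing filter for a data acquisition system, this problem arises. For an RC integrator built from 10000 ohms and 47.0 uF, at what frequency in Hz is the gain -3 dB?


Cutoff frequency of a first-order RC filter:
fc = 1 / (2 * pi * R * C)
C = 47.0 uF = 4.7e-05 F
fc = 1 / (2 * pi * 10000 * 4.7e-05)
   = 1 / 2.9530970943744
   = 0.338628 Hz

0.338628 Hz


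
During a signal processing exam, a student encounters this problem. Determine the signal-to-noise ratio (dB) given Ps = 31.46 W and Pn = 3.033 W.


SNR in decibels:
SNR = 10 * log10(Ps / Pn)
    = 10 * log10(31.46 / 3.033)
    = 10 * log10(10.3726)
    = 10 * 1.0159
    = 10.16 dB

10.16 dB


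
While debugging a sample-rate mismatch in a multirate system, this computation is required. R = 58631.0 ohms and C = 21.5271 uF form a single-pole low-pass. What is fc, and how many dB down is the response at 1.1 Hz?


Step 1 — cutoff frequency:
fc = 1 / (2*pi*R*C)
C = 21.5271 uF = 2.15271e-05 F
fc = 1 / (2*pi*58631.0*2.15271e-05)
   = 0.126098 Hz

Step 2 — magnitude at f = 1.1 Hz:
|H(f)| = 1 / sqrt(1 + (f/fc)^2)
f/fc = 1.1 / 0.126098 = 8.723374
|H| = 1 / sqrt(1 + 76.097254) = 0.1138887
|H|_dB = 20*log10(0.1138887) = -18.87 dB

fc = 0.126098 Hz; |H(1.1 Hz)| = -18.87 dB


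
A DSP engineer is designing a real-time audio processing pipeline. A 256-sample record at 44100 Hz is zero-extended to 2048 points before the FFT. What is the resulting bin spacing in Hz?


Frequency resolution after zero-padding:
N_padded = 256 * 8 = 2048
df = fs / N_padded
   = 44100 / 2048
   = 21.5332 Hz

21.5332 Hz


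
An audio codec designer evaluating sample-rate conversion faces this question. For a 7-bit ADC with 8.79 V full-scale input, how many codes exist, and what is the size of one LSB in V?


Step 1 — number of quantization levels:
L = 2^N = 2^7 = 128

Step 2 — LSB step size:
delta = Vfs / L
      = 8.79 / 128
      = 0.06867187 V

Levels = 128; step size = 0.06867187 V


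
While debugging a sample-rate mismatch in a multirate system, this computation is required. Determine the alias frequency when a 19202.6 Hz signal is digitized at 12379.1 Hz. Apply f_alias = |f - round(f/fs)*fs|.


Compute the nearest integer multiple of fs to the signal:
n = round(19202.6 / 12379.1) = 2
f_alias = |19202.6 - 2 * 12379.1|
        = |19202.6 - 24758.2|
        = 5555.6 Hz

5555.6


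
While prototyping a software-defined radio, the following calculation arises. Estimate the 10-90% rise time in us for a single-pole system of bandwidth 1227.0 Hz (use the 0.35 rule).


Rise time from bandwidth relationship:
tr = 0.35 / BW
   = 0.35 / 1227.0
   = 0.0002852485738 s
   = 285.2486 us

285.2486 us


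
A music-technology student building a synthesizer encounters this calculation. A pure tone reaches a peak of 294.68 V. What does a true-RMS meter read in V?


RMS voltage for a sinusoidal waveform:
V_rms = V_peak / sqrt(2)
      = 294.68 / 1.414214
      = 208.37 V

208.37 V


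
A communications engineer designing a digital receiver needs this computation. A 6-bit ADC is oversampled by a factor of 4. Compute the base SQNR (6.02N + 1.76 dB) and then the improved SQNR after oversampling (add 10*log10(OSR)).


Step 1 — baseline SQNR at Nyquist:
SQNR_base = 6.02*N + 1.76
          = 6.02*6 + 1.76
          = 37.88 dB

Step 2 — oversampling processing gain:
G = 10*log10(OSR) = 10*log10(4) = 6.02 dB

Step 3 — total:
SQNR_total = 37.88 + 6.02 = 43.9 dB

Base SQNR = 37.88 dB; oversampled SQNR = 43.9 dB


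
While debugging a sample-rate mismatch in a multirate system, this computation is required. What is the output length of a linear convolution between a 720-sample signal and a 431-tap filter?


Linear convolution output length:
L = N + M - 1
  = 720 + 431 - 1
  = 1150 samples

1150


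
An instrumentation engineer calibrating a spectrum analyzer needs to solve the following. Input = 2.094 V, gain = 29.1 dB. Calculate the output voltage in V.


Output voltage from dB gain:
V_out = V_in * 10^(gain_dB / 20)
      = 2.094 * 10^(29.1 / 20)
      = 2.094 * 28.510183
      = 59.7003 V

59.7003 V


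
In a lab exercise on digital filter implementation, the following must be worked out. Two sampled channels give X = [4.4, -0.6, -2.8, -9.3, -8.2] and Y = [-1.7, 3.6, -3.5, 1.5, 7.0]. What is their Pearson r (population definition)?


Pearson correlation coefficient (population):
r = cov(X,Y) / (std(X) * std(Y))
Mean X = -3.3, Mean Y = 1.38
Cov(X,Y) = -9.684
Std(X) = 5.036666, Std(Y) = 3.737058
r = -0.5145

-0.5145


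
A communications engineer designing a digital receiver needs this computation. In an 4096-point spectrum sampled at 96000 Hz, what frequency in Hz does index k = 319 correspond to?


Frequency of DFT bin k:
f_k = k * fs / N
    = 319 * 96000 / 4096
    = 30624000 / 4096
    = 7476.562 Hz

7476.562 Hz


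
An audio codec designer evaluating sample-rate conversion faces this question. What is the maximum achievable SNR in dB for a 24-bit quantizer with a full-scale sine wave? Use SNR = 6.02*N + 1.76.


Theoretical SNR for a full-scale sinusoid:
SNR = 6.02 * N + 1.76
    = 6.02 * 24 + 1.76
    = 144.48 + 1.76
    = 146.24 dB

146.24 dB


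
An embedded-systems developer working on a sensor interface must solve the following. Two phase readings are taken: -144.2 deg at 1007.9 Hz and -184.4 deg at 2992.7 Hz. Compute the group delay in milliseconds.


Group delay from phase difference:
tau = -d(phi)/d(omega)
d(phi) = -40.2 deg = -0.701622 rad
d(omega) = 2*pi*(2992.7 - 1007.9) = 12470.8662 rad/s
tau = -(-0.701622) / 12470.8662
    = 0.0563 ms

0.0563 ms


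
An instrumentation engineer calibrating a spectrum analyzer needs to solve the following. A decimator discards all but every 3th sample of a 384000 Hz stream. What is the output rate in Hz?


Decimation reduces the sample rate:
fs_out = fs_in / M
       = 384000 / 3
       = 128000.0 Hz

128000.0 Hz


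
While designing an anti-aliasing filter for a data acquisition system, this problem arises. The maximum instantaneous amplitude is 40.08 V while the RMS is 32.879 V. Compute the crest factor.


Crest factor is the ratio of peak to RMS:
CF = V_peak / V_rms
   = 40.08 / 32.879
   = 1.219

1.219


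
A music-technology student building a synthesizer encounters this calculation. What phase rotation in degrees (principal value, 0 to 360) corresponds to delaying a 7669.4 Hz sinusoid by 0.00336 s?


Phase shift from frequency and time delay:
phi = 360 * f * t_delay
    = 360 * 7669.4 * 0.00336
    = 9276.91 degrees
    mod 360 = 276.91 degrees

276.91 degrees


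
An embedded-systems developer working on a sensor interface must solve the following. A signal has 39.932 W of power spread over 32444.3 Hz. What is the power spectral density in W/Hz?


Power spectral density:
PSD = P / BW
    = 39.932 / 32444.3
    = 0.00123079 W/Hz

0.00123079 W/Hz


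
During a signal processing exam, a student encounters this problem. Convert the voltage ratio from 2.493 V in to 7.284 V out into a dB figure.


Voltage gain in dB:
G = 20 * log10(Vout / Vin)
  = 20 * log10(7.284 / 2.493)
  = 20 * log10(2.921781)
  = 20 * 0.465648
  = 9.31 dB

9.31 dB


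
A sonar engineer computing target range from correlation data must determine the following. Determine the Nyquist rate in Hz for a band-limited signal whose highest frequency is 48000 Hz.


The Nyquist rate is twice the maximum frequency component.
fs_min = 2 * fmax
      = 2 * 48000
      = 96000 Hz

96000


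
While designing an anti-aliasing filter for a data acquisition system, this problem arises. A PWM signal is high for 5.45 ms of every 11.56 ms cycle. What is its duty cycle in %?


Duty cycle as a percentage:
DC = (t_on / T) * 100
   = (5.45 / 11.56) * 100
   = 0.471453 * 100
   = 47.15 %

47.15 %


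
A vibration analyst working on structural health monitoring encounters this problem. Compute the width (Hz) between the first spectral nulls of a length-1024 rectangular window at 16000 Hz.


Main lobe width for a rectangular window:
Width = 2 * fs / N
      = 2 * 16000 / 1024
      = 32000 / 1024
      = 31.25 Hz

31.25 Hz


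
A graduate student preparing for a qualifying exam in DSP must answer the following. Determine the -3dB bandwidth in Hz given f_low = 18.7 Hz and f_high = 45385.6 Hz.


Bandwidth is the difference of -3dB frequencies:
BW = f_high - f_low
   = 45385.6 - 18.7
   = 45366.9 Hz

45366.9 Hz


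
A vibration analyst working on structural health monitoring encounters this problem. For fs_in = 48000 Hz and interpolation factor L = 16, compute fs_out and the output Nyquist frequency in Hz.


Step 1 — output sample rate after interpolation by L:
fs_out = L * fs_in = 16 * 48000 = 768000 Hz

Step 2 — Nyquist frequency of the output stream:
f_Nyq = fs_out / 2 = 768000 / 2 = 384000.0 Hz

fs_out = 768000 Hz; f_Nyquist = 384000.0 Hz


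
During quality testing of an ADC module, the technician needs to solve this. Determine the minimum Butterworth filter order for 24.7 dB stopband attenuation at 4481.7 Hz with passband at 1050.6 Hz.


Butterworth filter order formula:
n = log10(10^(A/10) - 1) / (2 * log10(f_stop/f_pass))
10^(24.7/10) - 1 = 294.1209
f_stop/f_pass = 4481.7 / 1050.6 = 4.2658
n = 1.9591 -> ceil = 2

2


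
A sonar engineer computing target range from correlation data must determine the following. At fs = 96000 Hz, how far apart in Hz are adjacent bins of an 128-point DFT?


DFT frequency resolution:
df = fs / N
   = 96000 / 128
   = 750.0 Hz

750.0 Hz


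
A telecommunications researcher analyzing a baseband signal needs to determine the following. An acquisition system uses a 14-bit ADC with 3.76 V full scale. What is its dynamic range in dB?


Dynamic range from full-scale to LSB:
V_min = V_max / 2^bits = 3.76 / 2^14
DR = 20 * log10(V_max / V_min)
   = 20 * log10(2^14)
   = 20 * 14 * log10(2)
   = 84.29 dB

84.29 dB


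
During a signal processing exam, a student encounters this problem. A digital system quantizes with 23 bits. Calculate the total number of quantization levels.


Number of quantization levels = 2^N
= 2^23
= 8388608

8388608


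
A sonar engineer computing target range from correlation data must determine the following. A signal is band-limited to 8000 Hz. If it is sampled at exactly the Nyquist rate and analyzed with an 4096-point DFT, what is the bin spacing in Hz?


Step 1 — Nyquist sampling rate:
fs = 2 * fmax = 2 * 8000 = 16000 Hz

Step 2 — DFT bin spacing:
df = fs / N = 16000 / 4096 = 3.9062 Hz

3.9062 Hz


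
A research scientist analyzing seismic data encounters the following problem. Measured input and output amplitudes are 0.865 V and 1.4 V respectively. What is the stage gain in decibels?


Voltage gain in dB:
G = 20 * log10(Vout / Vin)
  = 20 * log10(1.4 / 0.865)
  = 20 * log10(1.618497)
  = 20 * 0.209112
  = 4.18 dB

4.18 dB


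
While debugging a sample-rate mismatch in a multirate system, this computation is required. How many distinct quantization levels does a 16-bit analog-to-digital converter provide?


Number of quantization levels = 2^N
= 2^16
= 65536

65536


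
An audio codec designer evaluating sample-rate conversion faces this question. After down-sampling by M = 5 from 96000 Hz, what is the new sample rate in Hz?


Decimation reduces the sample rate:
fs_out = fs_in / M
       = 96000 / 5
       = 19200.0 Hz

19200.0 Hz


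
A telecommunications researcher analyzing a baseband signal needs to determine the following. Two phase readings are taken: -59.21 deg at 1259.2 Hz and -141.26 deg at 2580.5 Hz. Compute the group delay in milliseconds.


Group delay from phase difference:
tau = -d(phi)/d(omega)
d(phi) = -82.05 deg = -1.432043 rad
d(omega) = 2*pi*(2580.5 - 1259.2) = 8301.9727 rad/s
tau = -(-1.432043) / 8301.9727
    = 0.1725 ms

0.1725 ms


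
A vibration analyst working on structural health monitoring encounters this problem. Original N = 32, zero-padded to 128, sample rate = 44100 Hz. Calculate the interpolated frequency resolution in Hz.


Frequency resolution after zero-padding:
N_padded = 32 * 4 = 128
df = fs / N_padded
   = 44100 / 128
   = 344.5312 Hz

344.5312 Hz


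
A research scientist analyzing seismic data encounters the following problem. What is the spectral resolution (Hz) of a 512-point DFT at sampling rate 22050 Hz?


DFT frequency resolution:
df = fs / N
   = 22050 / 512
   = 43.0664 Hz

43.0664 Hz


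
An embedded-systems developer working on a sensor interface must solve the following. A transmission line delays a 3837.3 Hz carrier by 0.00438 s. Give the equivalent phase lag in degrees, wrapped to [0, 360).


Phase shift from frequency and time delay:
phi = 360 * f * t_delay
    = 360 * 3837.3 * 0.00438
    = 6050.65 degrees
    mod 360 = 290.65 degrees

290.65 degrees


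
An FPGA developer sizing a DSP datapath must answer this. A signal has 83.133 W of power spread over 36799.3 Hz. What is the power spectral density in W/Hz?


Power spectral density:
PSD = P / BW
    = 83.133 / 36799.3
    = 0.00225909 W/Hz

0.00225909 W/Hz


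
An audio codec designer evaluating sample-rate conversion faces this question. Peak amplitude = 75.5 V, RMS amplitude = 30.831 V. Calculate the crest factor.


Crest factor is the ratio of peak to RMS:
CF = V_peak / V_rms
   = 75.5 / 30.831
   = 2.4488

2.4488


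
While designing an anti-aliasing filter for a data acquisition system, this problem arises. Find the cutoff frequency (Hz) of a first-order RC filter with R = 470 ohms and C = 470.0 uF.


Cutoff frequency of a first-order RC filter:
fc = 1 / (2 * pi * R * C)
C = 470.0 uF = 0.00047 F
fc = 1 / (2 * pi * 470 * 0.00047)
   = 1 / 1.387955634356
   = 0.720484 Hz

0.720484 Hz


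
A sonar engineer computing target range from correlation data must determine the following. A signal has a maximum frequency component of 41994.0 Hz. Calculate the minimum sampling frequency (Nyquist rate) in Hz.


The Nyquist rate is twice the maximum frequency component.
fs_min = 2 * fmax
      = 2 * 41994.0
      = 83988.0 Hz

83988.0


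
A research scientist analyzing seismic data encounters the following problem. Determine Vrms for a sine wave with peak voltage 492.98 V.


RMS voltage for a sinusoidal waveform:
V_rms = V_peak / sqrt(2)
      = 492.98 / 1.414214
      = 348.59 V

348.59 V


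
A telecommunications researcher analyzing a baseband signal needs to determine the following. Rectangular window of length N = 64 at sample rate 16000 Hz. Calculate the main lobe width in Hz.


Main lobe width for a rectangular window:
Width = 2 * fs / N
      = 2 * 16000 / 64
      = 32000 / 64
      = 500.0 Hz

500.0 Hz


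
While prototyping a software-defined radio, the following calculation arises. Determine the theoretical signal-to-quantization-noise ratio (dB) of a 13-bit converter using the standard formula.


Theoretical SNR for a full-scale sinusoid:
SNR = 6.02 * N + 1.76
    = 6.02 * 13 + 1.76
    = 78.26 + 1.76
    = 80.02 dB

80.02 dB


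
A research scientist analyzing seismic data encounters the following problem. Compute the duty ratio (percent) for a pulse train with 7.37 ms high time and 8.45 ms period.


Duty cycle as a percentage:
DC = (t_on / T) * 100
   = (7.37 / 8.45) * 100
   = 0.872189 * 100
   = 87.22 %

87.22 %


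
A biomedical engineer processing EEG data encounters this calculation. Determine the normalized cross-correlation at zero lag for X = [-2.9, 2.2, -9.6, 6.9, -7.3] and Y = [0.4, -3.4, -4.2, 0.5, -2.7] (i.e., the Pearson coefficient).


Pearson correlation coefficient (population):
r = cov(X,Y) / (std(X) * std(Y))
Mean X = -2.14, Mean Y = -1.88
Cov(X,Y) = 6.9448
Std(X) = 6.0566, Std(Y) = 1.96102
r = 0.5847

0.5847


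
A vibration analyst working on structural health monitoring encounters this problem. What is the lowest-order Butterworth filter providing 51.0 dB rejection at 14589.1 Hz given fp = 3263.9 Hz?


Butterworth filter order formula:
n = log10(10^(A/10) - 1) / (2 * log10(f_stop/f_pass))
10^(51.0/10) - 1 = 125891.5412
f_stop/f_pass = 14589.1 / 3263.9 = 4.4698
n = 3.9213 -> ceil = 4

4


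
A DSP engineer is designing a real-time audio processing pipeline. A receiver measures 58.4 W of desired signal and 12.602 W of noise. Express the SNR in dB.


SNR in decibels:
SNR = 10 * log10(Ps / Pn)
    = 10 * log10(58.4 / 12.602)
    = 10 * log10(4.6342)
    = 10 * 0.666
    = 6.66 dB

6.66 dB


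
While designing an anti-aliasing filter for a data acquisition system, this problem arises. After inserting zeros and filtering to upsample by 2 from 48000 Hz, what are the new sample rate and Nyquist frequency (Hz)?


Step 1 — output sample rate after interpolation by L:
fs_out = L * fs_in = 2 * 48000 = 96000 Hz

Step 2 — Nyquist frequency of the output stream:
f_Nyq = fs_out / 2 = 96000 / 2 = 48000.0 Hz

fs_out = 96000 Hz; f_Nyquist = 48000.0 Hz


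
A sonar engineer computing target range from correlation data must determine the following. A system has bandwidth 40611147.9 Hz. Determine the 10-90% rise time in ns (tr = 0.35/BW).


Rise time from bandwidth relationship:
tr = 0.35 / BW
   = 0.35 / 40611147.9
   = 8.618323246e-09 s
   = 8.6183 ns

8.6183 ns


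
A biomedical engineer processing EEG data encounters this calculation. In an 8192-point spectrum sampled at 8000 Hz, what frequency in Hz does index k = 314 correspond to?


Frequency of DFT bin k:
f_k = k * fs / N
    = 314 * 8000 / 8192
    = 2512000 / 8192
    = 306.641 Hz

306.641 Hz


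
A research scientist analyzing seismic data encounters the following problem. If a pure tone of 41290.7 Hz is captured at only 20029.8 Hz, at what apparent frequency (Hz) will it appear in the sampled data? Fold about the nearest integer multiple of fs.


Compute the nearest integer multiple of fs to the signal:
n = round(41290.7 / 20029.8) = 2
f_alias = |41290.7 - 2 * 20029.8|
        = |41290.7 - 40059.6|
        = 1231.1 Hz

1231.1


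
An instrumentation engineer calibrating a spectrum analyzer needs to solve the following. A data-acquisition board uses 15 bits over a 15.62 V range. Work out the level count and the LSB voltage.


Step 1 — number of quantization levels:
L = 2^N = 2^15 = 32768

Step 2 — LSB step size:
delta = Vfs / L
      = 15.62 / 32768
      = 0.00047668 V

Levels = 32768; step size = 0.00047668 V


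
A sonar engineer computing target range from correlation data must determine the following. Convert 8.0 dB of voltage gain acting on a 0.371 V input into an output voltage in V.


Output voltage from dB gain:
V_out = V_in * 10^(gain_dB / 20)
      = 0.371 * 10^(8.0 / 20)
      = 0.371 * 2.511886
      = 0.9319 V

0.9319 V


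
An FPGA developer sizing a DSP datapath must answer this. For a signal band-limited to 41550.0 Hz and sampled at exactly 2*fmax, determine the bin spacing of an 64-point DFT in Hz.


Step 1 — Nyquist sampling rate:
fs = 2 * fmax = 2 * 41550.0 = 83100.0 Hz

Step 2 — DFT bin spacing:
df = fs / N = 83100.0 / 64 = 1298.4375 Hz

1298.4375 Hz


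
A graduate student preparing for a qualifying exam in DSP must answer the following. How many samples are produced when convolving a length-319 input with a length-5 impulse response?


Linear convolution output length:
L = N + M - 1
  = 319 + 5 - 1
  = 323 samples

323


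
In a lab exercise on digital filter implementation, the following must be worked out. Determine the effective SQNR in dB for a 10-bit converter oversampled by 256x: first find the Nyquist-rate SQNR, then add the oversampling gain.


Step 1 — baseline SQNR at Nyquist:
SQNR_base = 6.02*N + 1.76
          = 6.02*10 + 1.76
          = 61.96 dB

Step 2 — oversampling processing gain:
G = 10*log10(OSR) = 10*log10(256) = 24.08 dB

Step 3 — total:
SQNR_total = 61.96 + 24.08 = 86.04 dB

Base SQNR = 61.96 dB; oversampled SQNR = 86.04 dB


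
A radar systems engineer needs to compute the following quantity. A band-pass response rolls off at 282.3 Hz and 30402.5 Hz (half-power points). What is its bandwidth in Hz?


Bandwidth is the difference of -3dB frequencies:
BW = f_high - f_low
   = 30402.5 - 282.3
   = 30120.2 Hz

30120.2 Hz


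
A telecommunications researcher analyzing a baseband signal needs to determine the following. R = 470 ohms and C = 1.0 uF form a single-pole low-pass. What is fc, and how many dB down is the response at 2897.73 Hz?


Step 1 — cutoff frequency:
fc = 1 / (2*pi*R*C)
C = 1.0 uF = 1e-06 F
fc = 1 / (2*pi*470*1e-06)
   = 338.628 Hz

Step 2 — magnitude at f = 2897.73 Hz:
|H(f)| = 1 / sqrt(1 + (f/fc)^2)
f/fc = 2897.73 / 338.628 = 8.557266
|H| = 1 / sqrt(1 + 73.226801) = 0.1160699
|H|_dB = 20*log10(0.1160699) = -18.71 dB

fc = 338.628 Hz; |H(2897.73 Hz)| = -18.71 dB


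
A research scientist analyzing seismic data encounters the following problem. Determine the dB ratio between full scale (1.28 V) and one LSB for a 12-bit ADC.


Dynamic range from full-scale to LSB:
V_min = V_max / 2^bits = 1.28 / 2^12
DR = 20 * log10(V_max / V_min)
   = 20 * log10(2^12)
   = 20 * 12 * log10(2)
   = 72.25 dB

72.25 dB


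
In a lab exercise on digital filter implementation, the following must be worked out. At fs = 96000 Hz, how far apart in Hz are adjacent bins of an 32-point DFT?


DFT frequency resolution:
df = fs / N
   = 96000 / 32
   = 3000.0 Hz

3000.0 Hz


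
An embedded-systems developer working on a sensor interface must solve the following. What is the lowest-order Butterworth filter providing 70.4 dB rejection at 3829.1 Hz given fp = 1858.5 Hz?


Butterworth filter order formula:
n = log10(10^(A/10) - 1) / (2 * log10(f_stop/f_pass))
10^(70.4/10) - 1 = 10964780.9614
f_stop/f_pass = 3829.1 / 1858.5 = 2.0603
n = 11.2125 -> ceil = 12

12


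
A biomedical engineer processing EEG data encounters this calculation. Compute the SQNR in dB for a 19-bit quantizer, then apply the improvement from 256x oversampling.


Step 1 — baseline SQNR at Nyquist:
SQNR_base = 6.02*N + 1.76
          = 6.02*19 + 1.76
          = 116.14 dB

Step 2 — oversampling processing gain:
G = 10*log10(OSR) = 10*log10(256) = 24.08 dB

Step 3 — total:
SQNR_total = 116.14 + 24.08 = 140.22 dB

Base SQNR = 116.14 dB; oversampled SQNR = 140.22 dB


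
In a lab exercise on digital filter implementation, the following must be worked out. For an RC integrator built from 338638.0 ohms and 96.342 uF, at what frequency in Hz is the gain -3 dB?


Cutoff frequency of a first-order RC filter:
fc = 1 / (2 * pi * R * C)
C = 96.342 uF = 9.6342e-05 F
fc = 1 / (2 * pi * 338638.0 * 9.6342e-05)
   = 1 / 204.98931143573
   = 0.004878 Hz

0.004878 Hz


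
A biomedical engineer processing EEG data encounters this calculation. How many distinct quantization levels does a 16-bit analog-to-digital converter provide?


Number of quantization levels = 2^N
= 2^16
= 65536

65536


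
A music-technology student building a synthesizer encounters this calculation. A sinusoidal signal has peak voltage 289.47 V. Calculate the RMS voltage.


RMS voltage for a sinusoidal waveform:
V_rms = V_peak / sqrt(2)
      = 289.47 / 1.414214
      = 204.686 V

204.686 V


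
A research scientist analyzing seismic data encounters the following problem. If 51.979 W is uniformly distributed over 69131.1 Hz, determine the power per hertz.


Power spectral density:
PSD = P / BW
    = 51.979 / 69131.1
    = 0.00075189 W/Hz

0.00075189 W/Hz


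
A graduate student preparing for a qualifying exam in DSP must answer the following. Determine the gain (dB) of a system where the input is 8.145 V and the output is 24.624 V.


Voltage gain in dB:
G = 20 * log10(Vout / Vin)
  = 20 * log10(24.624 / 8.145)
  = 20 * log10(3.023204)
  = 20 * 0.480468
  = 9.61 dB

9.61 dB


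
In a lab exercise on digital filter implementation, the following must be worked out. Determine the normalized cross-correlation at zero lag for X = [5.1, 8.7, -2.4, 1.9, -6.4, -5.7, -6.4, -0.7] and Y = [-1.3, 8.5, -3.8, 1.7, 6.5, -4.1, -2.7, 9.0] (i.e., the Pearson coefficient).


Pearson correlation coefficient (population):
r = cov(X,Y) / (std(X) * std(Y))
Mean X = -0.7375, Mean Y = 1.725
Cov(X,Y) = 10.324688
Std(X) = 5.263302, Std(Y) = 5.181879
r = 0.3786

0.3786


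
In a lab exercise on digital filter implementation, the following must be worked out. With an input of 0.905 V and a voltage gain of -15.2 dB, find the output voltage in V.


Output voltage from dB gain:
V_out = V_in * 10^(gain_dB / 20)
      = 0.905 * 10^(-15.2 / 20)
      = 0.905 * 0.17378
      = 0.1573 V

0.1573 V


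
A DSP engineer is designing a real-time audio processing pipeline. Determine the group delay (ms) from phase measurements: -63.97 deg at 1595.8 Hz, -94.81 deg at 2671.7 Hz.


Group delay from phase difference:
tau = -d(phi)/d(omega)
d(phi) = -30.84 deg = -0.53826 rad
d(omega) = 2*pi*(2671.7 - 1595.8) = 6760.0791 rad/s
tau = -(-0.53826) / 6760.0791
    = 0.0796 ms

0.0796 ms


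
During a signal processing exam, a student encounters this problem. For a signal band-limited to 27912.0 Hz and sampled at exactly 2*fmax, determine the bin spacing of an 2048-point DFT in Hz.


Step 1 — Nyquist sampling rate:
fs = 2 * fmax = 2 * 27912.0 = 55824.0 Hz

Step 2 — DFT bin spacing:
df = fs / N = 55824.0 / 2048 = 27.2578 Hz

27.2578 Hz


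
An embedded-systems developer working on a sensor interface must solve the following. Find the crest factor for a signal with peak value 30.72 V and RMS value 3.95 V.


Crest factor is the ratio of peak to RMS:
CF = V_peak / V_rms
   = 30.72 / 3.95
   = 7.7772

7.7772


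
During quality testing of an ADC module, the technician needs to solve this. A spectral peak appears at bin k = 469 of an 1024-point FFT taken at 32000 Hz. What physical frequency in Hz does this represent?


Frequency of DFT bin k:
f_k = k * fs / N
    = 469 * 32000 / 1024
    = 15008000 / 1024
    = 14656.25 Hz

14656.25 Hz


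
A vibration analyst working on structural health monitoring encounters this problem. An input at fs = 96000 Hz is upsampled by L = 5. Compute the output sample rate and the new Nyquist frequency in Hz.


Step 1 — output sample rate after interpolation by L:
fs_out = L * fs_in = 5 * 96000 = 480000 Hz

Step 2 — Nyquist frequency of the output stream:
f_Nyq = fs_out / 2 = 480000 / 2 = 240000.0 Hz

fs_out = 480000 Hz; f_Nyquist = 240000.0 Hz


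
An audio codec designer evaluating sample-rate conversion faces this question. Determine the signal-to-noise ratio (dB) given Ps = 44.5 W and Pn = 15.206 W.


SNR in decibels:
SNR = 10 * log10(Ps / Pn)
    = 10 * log10(44.5 / 15.206)
    = 10 * log10(2.9265)
    = 10 * 0.4663
    = 4.66 dB

4.66 dB


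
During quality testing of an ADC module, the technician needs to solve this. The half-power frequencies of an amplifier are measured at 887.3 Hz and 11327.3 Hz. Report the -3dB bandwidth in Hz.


Bandwidth is the difference of -3dB frequencies:
BW = f_high - f_low
   = 11327.3 - 887.3
   = 10440.0 Hz

10440.0 Hz


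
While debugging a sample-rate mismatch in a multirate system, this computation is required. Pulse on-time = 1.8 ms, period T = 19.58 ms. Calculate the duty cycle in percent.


Duty cycle as a percentage:
DC = (t_on / T) * 100
   = (1.8 / 19.58) * 100
   = 0.091931 * 100
   = 9.19 %

9.19 %


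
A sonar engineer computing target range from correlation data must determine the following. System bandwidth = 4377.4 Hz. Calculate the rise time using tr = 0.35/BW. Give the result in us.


Rise time from bandwidth relationship:
tr = 0.35 / BW
   = 0.35 / 4377.4
   = 7.995613835e-05 s
   = 79.9561 us

79.9561 us


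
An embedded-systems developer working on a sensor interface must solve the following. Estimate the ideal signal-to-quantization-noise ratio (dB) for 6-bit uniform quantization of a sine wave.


Theoretical SNR for a full-scale sinusoid:
SNR = 6.02 * N + 1.76
    = 6.02 * 6 + 1.76
    = 36.12 + 1.76
    = 37.88 dB

37.88 dB


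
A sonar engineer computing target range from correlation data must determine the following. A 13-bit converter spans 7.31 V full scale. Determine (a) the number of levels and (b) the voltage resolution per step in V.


Step 1 — number of quantization levels:
L = 2^N = 2^13 = 8192

Step 2 — LSB step size:
delta = Vfs / L
      = 7.31 / 8192
      = 0.00089233 V

Levels = 8192; step size = 0.00089233 V


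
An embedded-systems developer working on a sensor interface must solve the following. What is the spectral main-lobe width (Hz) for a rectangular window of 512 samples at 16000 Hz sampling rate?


Main lobe width for a rectangular window:
Width = 2 * fs / N
      = 2 * 16000 / 512
      = 32000 / 512
      = 62.5 Hz

62.5 Hz


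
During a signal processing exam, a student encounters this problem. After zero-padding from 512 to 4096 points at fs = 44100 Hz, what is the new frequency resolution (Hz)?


Frequency resolution after zero-padding:
N_padded = 512 * 8 = 4096
df = fs / N_padded
   = 44100 / 4096
   = 10.7666 Hz

10.7666 Hz


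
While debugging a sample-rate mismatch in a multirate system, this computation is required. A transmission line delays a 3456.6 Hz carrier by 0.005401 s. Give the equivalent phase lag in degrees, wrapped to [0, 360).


Phase shift from frequency and time delay:
phi = 360 * f * t_delay
    = 360 * 3456.6 * 0.005401
    = 6720.87 degrees
    mod 360 = 240.87 degrees

240.87 degrees


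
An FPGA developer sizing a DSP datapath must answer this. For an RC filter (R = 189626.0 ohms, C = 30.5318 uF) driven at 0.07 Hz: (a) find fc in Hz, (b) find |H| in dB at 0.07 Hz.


Step 1 — cutoff frequency:
fc = 1 / (2*pi*R*C)
C = 30.5318 uF = 3.05318e-05 F
fc = 1 / (2*pi*189626.0*3.05318e-05)
   = 0.0274897 Hz

Step 2 — magnitude at f = 0.07 Hz:
|H(f)| = 1 / sqrt(1 + (f/fc)^2)
f/fc = 0.07 / 0.0274897 = 2.546408
|H| = 1 / sqrt(1 + 6.484194) = 0.3655337
|H|_dB = 20*log10(0.3655337) = -8.74 dB

fc = 0.0274897 Hz; |H(0.07 Hz)| = -8.74 dB


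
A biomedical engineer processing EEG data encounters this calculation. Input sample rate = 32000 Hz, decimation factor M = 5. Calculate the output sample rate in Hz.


Decimation reduces the sample rate:
fs_out = fs_in / M
       = 32000 / 5
       = 6400.0 Hz

6400.0 Hz


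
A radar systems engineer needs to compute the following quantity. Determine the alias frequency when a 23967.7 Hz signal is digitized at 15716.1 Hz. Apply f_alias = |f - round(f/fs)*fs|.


Compute the nearest integer multiple of fs to the signal:
n = round(23967.7 / 15716.1) = 2
f_alias = |23967.7 - 2 * 15716.1|
        = |23967.7 - 31432.2|
        = 7464.5 Hz

7464.5


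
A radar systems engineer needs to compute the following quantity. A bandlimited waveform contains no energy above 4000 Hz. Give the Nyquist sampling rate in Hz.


The Nyquist rate is twice the maximum frequency component.
fs_min = 2 * fmax
      = 2 * 4000
      = 8000 Hz

8000


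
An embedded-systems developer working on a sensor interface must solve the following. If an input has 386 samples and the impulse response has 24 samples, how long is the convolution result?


Linear convolution output length:
L = N + M - 1
  = 386 + 24 - 1
  = 409 samples

409


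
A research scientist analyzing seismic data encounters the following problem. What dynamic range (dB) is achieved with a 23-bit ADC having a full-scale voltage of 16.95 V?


Dynamic range from full-scale to LSB:
V_min = V_max / 2^bits = 16.95 / 2^23
DR = 20 * log10(V_max / V_min)
   = 20 * log10(2^23)
   = 20 * 23 * log10(2)
   = 138.47 dB

138.47 dB


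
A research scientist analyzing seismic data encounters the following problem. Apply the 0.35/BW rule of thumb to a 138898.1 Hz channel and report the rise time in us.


Rise time from bandwidth relationship:
tr = 0.35 / BW
   = 0.35 / 138898.1
   = 2.519832885e-06 s
   = 2.5198 us

2.5198 us


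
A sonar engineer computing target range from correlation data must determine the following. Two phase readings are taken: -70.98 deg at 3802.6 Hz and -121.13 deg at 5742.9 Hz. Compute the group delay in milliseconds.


Group delay from phase difference:
tau = -d(phi)/d(omega)
d(phi) = -50.15 deg = -0.875283 rad
d(omega) = 2*pi*(5742.9 - 3802.6) = 12191.2645 rad/s
tau = -(-0.875283) / 12191.2645
    = 0.0718 ms

0.0718 ms


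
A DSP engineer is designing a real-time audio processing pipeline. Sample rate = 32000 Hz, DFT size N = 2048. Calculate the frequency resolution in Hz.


DFT frequency resolution:
df = fs / N
   = 32000 / 2048
   = 15.625 Hz

15.625 Hz


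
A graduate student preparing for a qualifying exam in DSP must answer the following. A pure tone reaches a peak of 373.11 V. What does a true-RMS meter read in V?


RMS voltage for a sinusoidal waveform:
V_rms = V_peak / sqrt(2)
      = 373.11 / 1.414214
      = 263.829 V

263.829 V


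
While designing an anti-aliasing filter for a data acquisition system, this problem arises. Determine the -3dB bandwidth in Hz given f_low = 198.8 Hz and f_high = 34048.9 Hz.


Bandwidth is the difference of -3dB frequencies:
BW = f_high - f_low
   = 34048.9 - 198.8
   = 33850.1 Hz

33850.1 Hz


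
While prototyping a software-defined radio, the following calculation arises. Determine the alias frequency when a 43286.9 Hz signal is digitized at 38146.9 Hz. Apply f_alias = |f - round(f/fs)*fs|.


Compute the nearest integer multiple of fs to the signal:
n = round(43286.9 / 38146.9) = 1
f_alias = |43286.9 - 1 * 38146.9|
        = |43286.9 - 38146.9|
        = 5140.0 Hz

5140.0


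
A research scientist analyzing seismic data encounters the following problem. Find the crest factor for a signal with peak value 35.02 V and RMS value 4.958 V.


Crest factor is the ratio of peak to RMS:
CF = V_peak / V_rms
   = 35.02 / 4.958
   = 7.0633

7.0633


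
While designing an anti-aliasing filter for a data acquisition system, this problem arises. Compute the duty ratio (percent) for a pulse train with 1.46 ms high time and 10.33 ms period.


Duty cycle as a percentage:
DC = (t_on / T) * 100
   = (1.46 / 10.33) * 100
   = 0.141336 * 100
   = 14.13 %

14.13 %


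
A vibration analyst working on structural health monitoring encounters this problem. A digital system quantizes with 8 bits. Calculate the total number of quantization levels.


Number of quantization levels = 2^N
= 2^8
= 256

256


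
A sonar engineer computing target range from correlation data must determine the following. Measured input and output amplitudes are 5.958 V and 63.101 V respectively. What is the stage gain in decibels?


Voltage gain in dB:
G = 20 * log10(Vout / Vin)
  = 20 * log10(63.101 / 5.958)
  = 20 * log10(10.59097)
  = 20 * 1.024936
  = 20.5 dB

20.5 dB


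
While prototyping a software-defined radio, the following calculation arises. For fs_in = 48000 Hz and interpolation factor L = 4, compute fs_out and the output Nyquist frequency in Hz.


Step 1 — output sample rate after interpolation by L:
fs_out = L * fs_in = 4 * 48000 = 192000 Hz

Step 2 — Nyquist frequency of the output stream:
f_Nyq = fs_out / 2 = 192000 / 2 = 96000.0 Hz

fs_out = 192000 Hz; f_Nyquist = 96000.0 Hz


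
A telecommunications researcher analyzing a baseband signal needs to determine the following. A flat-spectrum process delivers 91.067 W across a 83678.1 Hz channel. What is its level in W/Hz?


Power spectral density:
PSD = P / BW
    = 91.067 / 83678.1
    = 0.0010883 W/Hz

0.0010883 W/Hz


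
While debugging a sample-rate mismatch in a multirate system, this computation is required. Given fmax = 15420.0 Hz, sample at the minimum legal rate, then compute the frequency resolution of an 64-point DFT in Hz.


Step 1 — Nyquist sampling rate:
fs = 2 * fmax = 2 * 15420.0 = 30840.0 Hz

Step 2 — DFT bin spacing:
df = fs / N = 30840.0 / 64 = 481.875 Hz

481.875 Hz


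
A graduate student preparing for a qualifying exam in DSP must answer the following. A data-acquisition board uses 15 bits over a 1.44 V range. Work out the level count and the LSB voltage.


Step 1 — number of quantization levels:
L = 2^N = 2^15 = 32768

Step 2 — LSB step size:
delta = Vfs / L
      = 1.44 / 32768
      = 4.395e-05 V

Levels = 32768; step size = 4.395e-05 V


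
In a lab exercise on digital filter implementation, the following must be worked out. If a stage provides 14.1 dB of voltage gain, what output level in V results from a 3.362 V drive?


Output voltage from dB gain:
V_out = V_in * 10^(gain_dB / 20)
      = 3.362 * 10^(14.1 / 20)
      = 3.362 * 5.069907
      = 17.045 V

17.045 V


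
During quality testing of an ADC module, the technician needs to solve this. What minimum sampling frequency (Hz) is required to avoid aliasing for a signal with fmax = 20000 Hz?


The Nyquist rate is twice the maximum frequency component.
fs_min = 2 * fmax
      = 2 * 20000
      = 40000 Hz

40000


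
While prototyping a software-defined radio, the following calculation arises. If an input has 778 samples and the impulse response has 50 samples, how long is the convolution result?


Linear convolution output length:
L = N + M - 1
  = 778 + 50 - 1
  = 827 samples

827
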